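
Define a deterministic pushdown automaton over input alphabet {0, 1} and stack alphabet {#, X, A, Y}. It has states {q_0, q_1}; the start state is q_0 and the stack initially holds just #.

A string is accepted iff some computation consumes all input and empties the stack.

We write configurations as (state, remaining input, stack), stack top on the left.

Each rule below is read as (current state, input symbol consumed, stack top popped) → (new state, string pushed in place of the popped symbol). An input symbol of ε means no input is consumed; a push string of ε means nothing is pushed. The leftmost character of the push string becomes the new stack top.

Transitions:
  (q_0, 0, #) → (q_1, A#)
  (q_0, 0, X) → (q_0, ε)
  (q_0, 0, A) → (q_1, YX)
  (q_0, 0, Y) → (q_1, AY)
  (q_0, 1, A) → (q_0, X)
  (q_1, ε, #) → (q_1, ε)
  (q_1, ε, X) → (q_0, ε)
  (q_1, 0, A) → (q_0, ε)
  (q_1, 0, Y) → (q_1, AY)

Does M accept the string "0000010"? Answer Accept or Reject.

Reject

(q_0, 0000010, #)
  read 0, top #: go to q_1, push A# → (q_1, 000010, A#)
  read 0, top A: go to q_0, push ε → (q_0, 00010, #)
  read 0, top #: go to q_1, push A# → (q_1, 0010, A#)
  read 0, top A: go to q_0, push ε → (q_0, 010, #)
  read 0, top #: go to q_1, push A# → (q_1, 10, A#)
No transition applies at (q_1, 10, A#); input not fully consumed.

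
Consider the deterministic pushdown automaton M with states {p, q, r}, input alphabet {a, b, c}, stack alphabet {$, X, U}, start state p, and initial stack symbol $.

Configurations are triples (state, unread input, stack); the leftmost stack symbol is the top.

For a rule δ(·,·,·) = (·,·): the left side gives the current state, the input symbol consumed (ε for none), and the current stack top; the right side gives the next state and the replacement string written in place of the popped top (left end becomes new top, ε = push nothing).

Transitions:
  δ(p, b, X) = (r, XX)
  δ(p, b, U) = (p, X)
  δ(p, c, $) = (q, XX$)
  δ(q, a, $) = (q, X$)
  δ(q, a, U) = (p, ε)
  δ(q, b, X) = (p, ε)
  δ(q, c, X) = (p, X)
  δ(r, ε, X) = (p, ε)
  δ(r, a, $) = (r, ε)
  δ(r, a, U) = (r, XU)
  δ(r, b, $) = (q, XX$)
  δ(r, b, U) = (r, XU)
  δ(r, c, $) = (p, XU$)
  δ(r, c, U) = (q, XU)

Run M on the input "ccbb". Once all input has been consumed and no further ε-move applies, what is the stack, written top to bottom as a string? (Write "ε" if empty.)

(p, ccbb, $)
  read c, top $: go to q, push XX$ → (q, cbb, XX$)
  read c, top X: go to p, push X → (p, bb, XX$)
  read b, top X: go to r, push XX → (r, b, XXX$)
  ε-move, top X: go to p, push ε → (p, b, XX$)
  read b, top X: go to r, push XX → (r, ε, XXX$)
  ε-move, top X: go to p, push ε → (p, ε, XX$)
All input consumed in state p with stack XX$.

XX$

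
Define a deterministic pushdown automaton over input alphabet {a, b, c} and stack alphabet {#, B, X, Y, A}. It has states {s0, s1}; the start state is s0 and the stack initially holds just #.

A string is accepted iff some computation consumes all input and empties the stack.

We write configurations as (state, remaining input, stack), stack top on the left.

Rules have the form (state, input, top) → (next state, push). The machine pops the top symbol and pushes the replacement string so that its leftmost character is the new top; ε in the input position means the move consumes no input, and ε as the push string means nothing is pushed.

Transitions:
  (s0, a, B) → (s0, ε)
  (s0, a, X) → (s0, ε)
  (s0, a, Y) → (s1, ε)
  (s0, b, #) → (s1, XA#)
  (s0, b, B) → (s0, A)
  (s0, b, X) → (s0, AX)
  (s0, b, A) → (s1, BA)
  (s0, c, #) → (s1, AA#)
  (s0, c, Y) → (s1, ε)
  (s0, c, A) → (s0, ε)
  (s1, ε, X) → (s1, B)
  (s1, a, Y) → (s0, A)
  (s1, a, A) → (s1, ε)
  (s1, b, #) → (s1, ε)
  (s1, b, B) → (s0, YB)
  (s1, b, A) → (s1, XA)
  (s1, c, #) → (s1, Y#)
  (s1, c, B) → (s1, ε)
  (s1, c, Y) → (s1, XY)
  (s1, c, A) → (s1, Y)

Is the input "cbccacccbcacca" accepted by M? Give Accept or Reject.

(s0, cbccacccbcacca, #)
  read c, top #: go to s1, push AA# → (s1, bccacccbcacca, AA#)
  read b, top A: go to s1, push XA → (s1, ccacccbcacca, XAA#)
  ε-move, top X: go to s1, push B → (s1, ccacccbcacca, BAA#)
  read c, top B: go to s1, push ε → (s1, cacccbcacca, AA#)
  read c, top A: go to s1, push Y → (s1, acccbcacca, YA#)
  read a, top Y: go to s0, push A → (s0, cccbcacca, AA#)
  read c, top A: go to s0, push ε → (s0, ccbcacca, A#)
  read c, top A: go to s0, push ε → (s0, cbcacca, #)
  read c, top #: go to s1, push AA# → (s1, bcacca, AA#)
  read b, top A: go to s1, push XA → (s1, cacca, XAA#)
  ε-move, top X: go to s1, push B → (s1, cacca, BAA#)
  read c, top B: go to s1, push ε → (s1, acca, AA#)
  read a, top A: go to s1, push ε → (s1, cca, A#)
  read c, top A: go to s1, push Y → (s1, ca, Y#)
  read c, top Y: go to s1, push XY → (s1, a, XY#)
  ε-move, top X: go to s1, push B → (s1, a, BY#)
No transition applies at (s1, a, BY#); input not fully consumed.

Reject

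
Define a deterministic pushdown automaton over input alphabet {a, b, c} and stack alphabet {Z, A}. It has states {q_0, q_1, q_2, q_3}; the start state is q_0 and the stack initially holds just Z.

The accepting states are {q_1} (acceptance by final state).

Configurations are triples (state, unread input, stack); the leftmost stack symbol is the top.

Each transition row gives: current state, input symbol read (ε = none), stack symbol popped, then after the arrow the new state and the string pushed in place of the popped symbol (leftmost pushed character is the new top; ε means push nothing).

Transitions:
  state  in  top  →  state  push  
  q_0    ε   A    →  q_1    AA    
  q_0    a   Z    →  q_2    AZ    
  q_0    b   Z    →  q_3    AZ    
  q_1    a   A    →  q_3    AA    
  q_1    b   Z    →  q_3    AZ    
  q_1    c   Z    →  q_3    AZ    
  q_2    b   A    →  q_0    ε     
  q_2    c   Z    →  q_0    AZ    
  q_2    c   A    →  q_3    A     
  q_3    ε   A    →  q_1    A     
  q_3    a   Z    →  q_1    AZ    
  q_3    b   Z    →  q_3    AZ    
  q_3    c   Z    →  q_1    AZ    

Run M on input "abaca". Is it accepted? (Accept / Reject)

Accept

(q_0, abaca, Z)
  read a, top Z: go to q_2, push AZ → (q_2, baca, AZ)
  read b, top A: go to q_0, push ε → (q_0, aca, Z)
  read a, top Z: go to q_2, push AZ → (q_2, ca, AZ)
  read c, top A: go to q_3, push A → (q_3, a, AZ)
  ε-move, top A: go to q_1, push A → (q_1, a, AZ)
  read a, top A: go to q_3, push AA → (q_3, ε, AAZ)
  ε-move, top A: go to q_1, push A → (q_1, ε, AAZ)
All input consumed; state q_1 ∈ F.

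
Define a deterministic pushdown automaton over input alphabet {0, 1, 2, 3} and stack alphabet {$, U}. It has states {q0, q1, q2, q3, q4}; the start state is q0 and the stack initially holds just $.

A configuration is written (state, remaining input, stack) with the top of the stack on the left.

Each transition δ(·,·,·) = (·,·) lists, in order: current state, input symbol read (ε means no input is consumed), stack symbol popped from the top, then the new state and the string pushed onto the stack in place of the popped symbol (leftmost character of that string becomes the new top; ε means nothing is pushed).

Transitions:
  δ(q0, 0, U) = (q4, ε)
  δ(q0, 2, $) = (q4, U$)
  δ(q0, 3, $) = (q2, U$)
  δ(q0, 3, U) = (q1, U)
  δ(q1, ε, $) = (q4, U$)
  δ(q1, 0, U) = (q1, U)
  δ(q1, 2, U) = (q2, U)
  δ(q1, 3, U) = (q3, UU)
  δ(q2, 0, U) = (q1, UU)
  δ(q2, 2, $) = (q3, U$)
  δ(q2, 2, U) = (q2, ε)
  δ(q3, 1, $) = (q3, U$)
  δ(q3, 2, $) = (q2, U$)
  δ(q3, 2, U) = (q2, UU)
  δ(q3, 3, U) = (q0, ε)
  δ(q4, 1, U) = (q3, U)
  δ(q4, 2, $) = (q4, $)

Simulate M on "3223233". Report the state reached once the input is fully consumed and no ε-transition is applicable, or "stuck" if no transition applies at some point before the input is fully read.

stuck

(q0, 3223233, $)
  read 3, top $: go to q2, push U$ → (q2, 223233, U$)
  read 2, top U: go to q2, push ε → (q2, 23233, $)
  read 2, top $: go to q3, push U$ → (q3, 3233, U$)
  read 3, top U: go to q0, push ε → (q0, 233, $)
  read 2, top $: go to q4, push U$ → (q4, 33, U$)
No transition for (q4, 3, top U); M blocks with input 33 remaining.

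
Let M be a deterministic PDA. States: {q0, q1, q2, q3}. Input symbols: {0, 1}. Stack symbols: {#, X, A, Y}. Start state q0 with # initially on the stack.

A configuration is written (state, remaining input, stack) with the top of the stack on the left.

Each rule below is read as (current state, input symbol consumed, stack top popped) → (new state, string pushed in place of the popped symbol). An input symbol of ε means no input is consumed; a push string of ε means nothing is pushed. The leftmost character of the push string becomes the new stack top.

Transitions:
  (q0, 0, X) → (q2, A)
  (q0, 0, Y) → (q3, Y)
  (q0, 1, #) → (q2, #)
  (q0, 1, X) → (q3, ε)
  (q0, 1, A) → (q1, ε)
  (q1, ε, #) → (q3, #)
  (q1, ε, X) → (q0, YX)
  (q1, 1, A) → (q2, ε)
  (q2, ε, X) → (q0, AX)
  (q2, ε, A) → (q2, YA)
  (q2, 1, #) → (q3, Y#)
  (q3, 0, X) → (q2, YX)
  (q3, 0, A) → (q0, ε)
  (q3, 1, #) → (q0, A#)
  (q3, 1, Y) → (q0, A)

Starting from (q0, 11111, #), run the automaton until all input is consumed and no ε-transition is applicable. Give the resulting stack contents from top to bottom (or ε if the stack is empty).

A#

(q0, 11111, #)
  read 1, top #: go to q2, push # → (q2, 1111, #)
  read 1, top #: go to q3, push Y# → (q3, 111, Y#)
  read 1, top Y: go to q0, push A → (q0, 11, A#)
  read 1, top A: go to q1, push ε → (q1, 1, #)
  ε-move, top #: go to q3, push # → (q3, 1, #)
  read 1, top #: go to q0, push A# → (q0, ε, A#)
All input consumed in state q0 with stack A#.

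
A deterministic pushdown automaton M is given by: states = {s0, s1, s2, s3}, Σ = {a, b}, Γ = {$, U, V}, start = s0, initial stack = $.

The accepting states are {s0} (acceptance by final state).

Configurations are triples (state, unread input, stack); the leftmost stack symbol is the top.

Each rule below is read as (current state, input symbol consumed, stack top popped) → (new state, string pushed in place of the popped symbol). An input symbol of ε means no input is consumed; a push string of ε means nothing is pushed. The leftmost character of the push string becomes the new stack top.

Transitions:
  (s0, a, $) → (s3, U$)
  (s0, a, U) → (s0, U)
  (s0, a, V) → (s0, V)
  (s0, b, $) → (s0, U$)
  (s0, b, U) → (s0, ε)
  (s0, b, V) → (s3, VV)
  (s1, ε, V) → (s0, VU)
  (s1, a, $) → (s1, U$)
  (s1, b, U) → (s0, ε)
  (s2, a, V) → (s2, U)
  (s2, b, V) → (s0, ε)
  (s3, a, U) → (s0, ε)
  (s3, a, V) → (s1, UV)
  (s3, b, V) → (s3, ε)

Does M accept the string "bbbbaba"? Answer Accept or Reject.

Reject

(s0, bbbbaba, $)
  read b, top $: go to s0, push U$ → (s0, bbbaba, U$)
  read b, top U: go to s0, push ε → (s0, bbaba, $)
  read b, top $: go to s0, push U$ → (s0, baba, U$)
  read b, top U: go to s0, push ε → (s0, aba, $)
  read a, top $: go to s3, push U$ → (s3, ba, U$)
No transition applies at (s3, ba, U$); input not fully consumed.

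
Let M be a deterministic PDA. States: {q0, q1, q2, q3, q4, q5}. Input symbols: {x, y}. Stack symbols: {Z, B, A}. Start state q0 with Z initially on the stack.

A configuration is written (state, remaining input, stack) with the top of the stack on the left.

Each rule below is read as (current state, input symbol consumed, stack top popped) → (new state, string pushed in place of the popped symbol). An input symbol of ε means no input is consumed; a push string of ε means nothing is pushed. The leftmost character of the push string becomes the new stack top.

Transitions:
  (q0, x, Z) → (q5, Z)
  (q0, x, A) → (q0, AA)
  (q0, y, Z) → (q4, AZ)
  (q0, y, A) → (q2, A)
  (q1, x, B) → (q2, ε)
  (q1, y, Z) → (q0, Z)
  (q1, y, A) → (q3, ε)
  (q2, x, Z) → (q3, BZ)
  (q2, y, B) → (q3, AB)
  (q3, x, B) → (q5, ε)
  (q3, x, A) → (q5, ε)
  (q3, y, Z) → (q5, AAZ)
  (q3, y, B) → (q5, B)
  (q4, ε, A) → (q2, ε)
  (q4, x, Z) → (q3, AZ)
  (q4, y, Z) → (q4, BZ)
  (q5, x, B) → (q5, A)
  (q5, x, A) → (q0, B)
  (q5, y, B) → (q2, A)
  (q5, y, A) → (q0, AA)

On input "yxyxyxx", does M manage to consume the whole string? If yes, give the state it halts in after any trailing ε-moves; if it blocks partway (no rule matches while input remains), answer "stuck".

(q0, yxyxyxx, Z)
  read y, top Z: go to q4, push AZ → (q4, xyxyxx, AZ)
  ε-move, top A: go to q2, push ε → (q2, xyxyxx, Z)
  read x, top Z: go to q3, push BZ → (q3, yxyxx, BZ)
  read y, top B: go to q5, push B → (q5, xyxx, BZ)
  read x, top B: go to q5, push A → (q5, yxx, AZ)
  read y, top A: go to q0, push AA → (q0, xx, AAZ)
  read x, top A: go to q0, push AA → (q0, x, AAAZ)
  read x, top A: go to q0, push AA → (q0, ε, AAAAZ)
All input consumed; M is in state q0.

q0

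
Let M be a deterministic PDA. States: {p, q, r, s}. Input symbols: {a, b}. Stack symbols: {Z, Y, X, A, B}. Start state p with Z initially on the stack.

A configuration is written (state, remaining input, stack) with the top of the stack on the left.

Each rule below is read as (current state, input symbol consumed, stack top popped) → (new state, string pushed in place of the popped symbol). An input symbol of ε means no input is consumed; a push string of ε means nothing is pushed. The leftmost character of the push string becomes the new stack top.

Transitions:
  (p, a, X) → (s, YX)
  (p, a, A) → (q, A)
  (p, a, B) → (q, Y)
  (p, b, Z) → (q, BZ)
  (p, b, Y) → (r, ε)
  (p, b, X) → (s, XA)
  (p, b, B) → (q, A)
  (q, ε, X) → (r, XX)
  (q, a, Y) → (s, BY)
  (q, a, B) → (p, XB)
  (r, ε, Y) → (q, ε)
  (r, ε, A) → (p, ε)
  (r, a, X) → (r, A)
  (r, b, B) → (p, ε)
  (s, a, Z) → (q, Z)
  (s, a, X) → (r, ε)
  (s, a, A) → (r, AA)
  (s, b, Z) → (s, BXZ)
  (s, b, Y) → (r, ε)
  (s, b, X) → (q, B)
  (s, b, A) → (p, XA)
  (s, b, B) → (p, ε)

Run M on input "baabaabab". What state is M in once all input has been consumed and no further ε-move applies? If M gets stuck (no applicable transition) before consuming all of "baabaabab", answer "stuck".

stuck

(p, baabaabab, Z)
  read b, top Z: go to q, push BZ → (q, aabaabab, BZ)
  read a, top B: go to p, push XB → (p, abaabab, XBZ)
  read a, top X: go to s, push YX → (s, baabab, YXBZ)
  read b, top Y: go to r, push ε → (r, aabab, XBZ)
  read a, top X: go to r, push A → (r, abab, ABZ)
  ε-move, top A: go to p, push ε → (p, abab, BZ)
  read a, top B: go to q, push Y → (q, bab, YZ)
No transition for (q, b, top Y); M blocks with input bab remaining.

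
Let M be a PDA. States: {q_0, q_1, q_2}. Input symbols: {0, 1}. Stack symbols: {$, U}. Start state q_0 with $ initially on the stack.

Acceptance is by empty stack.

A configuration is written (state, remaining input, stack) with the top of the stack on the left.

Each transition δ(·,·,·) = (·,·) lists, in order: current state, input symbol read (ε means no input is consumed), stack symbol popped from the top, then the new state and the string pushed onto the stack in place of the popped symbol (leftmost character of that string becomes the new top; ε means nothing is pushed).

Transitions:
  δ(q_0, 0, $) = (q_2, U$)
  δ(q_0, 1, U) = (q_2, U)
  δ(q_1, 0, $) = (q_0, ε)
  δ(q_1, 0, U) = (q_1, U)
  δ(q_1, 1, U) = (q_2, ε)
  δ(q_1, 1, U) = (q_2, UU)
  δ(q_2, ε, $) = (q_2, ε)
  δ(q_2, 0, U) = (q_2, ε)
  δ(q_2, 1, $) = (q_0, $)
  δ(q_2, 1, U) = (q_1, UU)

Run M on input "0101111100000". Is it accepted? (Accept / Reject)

Accept

One accepting computation: (q_0, 0101111100000, $) ⊢ (q_2, 101111100000, U$) ⊢ (q_1, 01111100000, UU$) ⊢ (q_1, 1111100000, UU$) ⊢ (q_2, 111100000, U$) ⊢ (q_1, 11100000, UU$) ⊢ (q_2, 1100000, UUU$) ⊢ (q_1, 100000, UUUU$) ⊢ (q_2, 00000, UUUUU$) ⊢ (q_2, 0000, UUUU$) ⊢ (q_2, 000, UUU$) ⊢ (q_2, 00, UU$) ⊢ (q_2, 0, U$) ⊢ (q_2, ε, $) ⊢ (q_2, ε, ε)
All input consumed and the stack is empty.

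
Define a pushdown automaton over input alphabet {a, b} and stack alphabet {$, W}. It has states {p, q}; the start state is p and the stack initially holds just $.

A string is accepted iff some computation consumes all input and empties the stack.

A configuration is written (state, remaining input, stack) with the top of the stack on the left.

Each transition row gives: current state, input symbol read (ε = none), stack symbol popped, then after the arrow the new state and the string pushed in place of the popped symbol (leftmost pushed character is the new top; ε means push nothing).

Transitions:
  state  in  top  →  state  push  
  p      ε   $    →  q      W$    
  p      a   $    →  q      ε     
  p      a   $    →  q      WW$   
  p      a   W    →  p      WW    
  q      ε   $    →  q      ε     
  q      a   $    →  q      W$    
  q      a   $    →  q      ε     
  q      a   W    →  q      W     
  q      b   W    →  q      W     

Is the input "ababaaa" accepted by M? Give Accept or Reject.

No computation consumes all input and empties the stack.

Reject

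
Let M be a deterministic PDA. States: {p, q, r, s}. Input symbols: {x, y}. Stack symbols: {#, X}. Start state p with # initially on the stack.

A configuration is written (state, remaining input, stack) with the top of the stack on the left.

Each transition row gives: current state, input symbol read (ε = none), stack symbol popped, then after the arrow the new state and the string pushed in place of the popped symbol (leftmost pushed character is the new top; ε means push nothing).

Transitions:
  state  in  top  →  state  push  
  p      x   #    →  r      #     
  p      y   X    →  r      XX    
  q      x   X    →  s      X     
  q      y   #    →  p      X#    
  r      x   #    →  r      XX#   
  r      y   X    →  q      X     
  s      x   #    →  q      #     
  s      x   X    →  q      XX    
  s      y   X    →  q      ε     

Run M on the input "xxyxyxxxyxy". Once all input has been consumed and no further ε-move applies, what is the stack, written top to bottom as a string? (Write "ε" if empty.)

(p, xxyxyxxxyxy, #)
  read x, top #: go to r, push # → (r, xyxyxxxyxy, #)
  read x, top #: go to r, push XX# → (r, yxyxxxyxy, XX#)
  read y, top X: go to q, push X → (q, xyxxxyxy, XX#)
  read x, top X: go to s, push X → (s, yxxxyxy, XX#)
  read y, top X: go to q, push ε → (q, xxxyxy, X#)
  read x, top X: go to s, push X → (s, xxyxy, X#)
  read x, top X: go to q, push XX → (q, xyxy, XX#)
  read x, top X: go to s, push X → (s, yxy, XX#)
  read y, top X: go to q, push ε → (q, xy, X#)
  read x, top X: go to s, push X → (s, y, X#)
  read y, top X: go to q, push ε → (q, ε, #)
All input consumed in state q with stack #.

#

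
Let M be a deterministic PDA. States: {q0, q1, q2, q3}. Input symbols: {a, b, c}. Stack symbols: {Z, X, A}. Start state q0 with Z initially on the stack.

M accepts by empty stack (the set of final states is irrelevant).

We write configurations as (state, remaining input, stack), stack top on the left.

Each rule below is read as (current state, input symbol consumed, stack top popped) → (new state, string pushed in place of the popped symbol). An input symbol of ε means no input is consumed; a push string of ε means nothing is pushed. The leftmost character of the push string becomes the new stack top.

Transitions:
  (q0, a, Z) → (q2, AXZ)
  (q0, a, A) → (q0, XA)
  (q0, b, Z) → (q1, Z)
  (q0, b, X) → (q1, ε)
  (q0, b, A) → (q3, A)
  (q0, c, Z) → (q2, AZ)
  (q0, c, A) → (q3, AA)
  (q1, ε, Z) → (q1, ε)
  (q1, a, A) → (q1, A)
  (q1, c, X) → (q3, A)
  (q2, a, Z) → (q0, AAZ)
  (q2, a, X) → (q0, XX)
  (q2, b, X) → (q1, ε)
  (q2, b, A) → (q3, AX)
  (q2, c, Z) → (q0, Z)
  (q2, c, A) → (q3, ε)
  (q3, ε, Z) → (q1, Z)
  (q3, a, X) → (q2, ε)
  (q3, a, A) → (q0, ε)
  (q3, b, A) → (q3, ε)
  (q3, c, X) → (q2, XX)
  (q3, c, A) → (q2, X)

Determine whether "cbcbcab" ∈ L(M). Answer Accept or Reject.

Accept

(q0, cbcbcab, Z)
  read c, top Z: go to q2, push AZ → (q2, bcbcab, AZ)
  read b, top A: go to q3, push AX → (q3, cbcab, AXZ)
  read c, top A: go to q2, push X → (q2, bcab, XXZ)
  read b, top X: go to q1, push ε → (q1, cab, XZ)
  read c, top X: go to q3, push A → (q3, ab, AZ)
  read a, top A: go to q0, push ε → (q0, b, Z)
  read b, top Z: go to q1, push Z → (q1, ε, Z)
  ε-move, top Z: go to q1, push ε → (q1, ε, ε)
All input consumed and the stack is empty.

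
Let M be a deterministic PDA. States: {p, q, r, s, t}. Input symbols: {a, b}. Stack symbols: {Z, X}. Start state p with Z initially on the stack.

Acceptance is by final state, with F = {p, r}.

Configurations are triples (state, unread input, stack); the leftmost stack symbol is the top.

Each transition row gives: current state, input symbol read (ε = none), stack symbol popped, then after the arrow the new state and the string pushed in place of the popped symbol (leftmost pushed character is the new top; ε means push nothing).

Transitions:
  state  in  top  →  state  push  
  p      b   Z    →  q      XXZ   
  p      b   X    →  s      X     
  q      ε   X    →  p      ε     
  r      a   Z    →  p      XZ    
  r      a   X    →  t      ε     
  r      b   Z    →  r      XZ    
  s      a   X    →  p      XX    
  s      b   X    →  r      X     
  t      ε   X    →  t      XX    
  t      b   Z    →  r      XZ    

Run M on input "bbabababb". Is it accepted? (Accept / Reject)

Accept

(p, bbabababb, Z)
  read b, top Z: go to q, push XXZ → (q, babababb, XXZ)
  ε-move, top X: go to p, push ε → (p, babababb, XZ)
  read b, top X: go to s, push X → (s, abababb, XZ)
  read a, top X: go to p, push XX → (p, bababb, XXZ)
  read b, top X: go to s, push X → (s, ababb, XXZ)
  read a, top X: go to p, push XX → (p, babb, XXXZ)
  read b, top X: go to s, push X → (s, abb, XXXZ)
  read a, top X: go to p, push XX → (p, bb, XXXXZ)
  read b, top X: go to s, push X → (s, b, XXXXZ)
  read b, top X: go to r, push X → (r, ε, XXXXZ)
All input consumed; state r ∈ F.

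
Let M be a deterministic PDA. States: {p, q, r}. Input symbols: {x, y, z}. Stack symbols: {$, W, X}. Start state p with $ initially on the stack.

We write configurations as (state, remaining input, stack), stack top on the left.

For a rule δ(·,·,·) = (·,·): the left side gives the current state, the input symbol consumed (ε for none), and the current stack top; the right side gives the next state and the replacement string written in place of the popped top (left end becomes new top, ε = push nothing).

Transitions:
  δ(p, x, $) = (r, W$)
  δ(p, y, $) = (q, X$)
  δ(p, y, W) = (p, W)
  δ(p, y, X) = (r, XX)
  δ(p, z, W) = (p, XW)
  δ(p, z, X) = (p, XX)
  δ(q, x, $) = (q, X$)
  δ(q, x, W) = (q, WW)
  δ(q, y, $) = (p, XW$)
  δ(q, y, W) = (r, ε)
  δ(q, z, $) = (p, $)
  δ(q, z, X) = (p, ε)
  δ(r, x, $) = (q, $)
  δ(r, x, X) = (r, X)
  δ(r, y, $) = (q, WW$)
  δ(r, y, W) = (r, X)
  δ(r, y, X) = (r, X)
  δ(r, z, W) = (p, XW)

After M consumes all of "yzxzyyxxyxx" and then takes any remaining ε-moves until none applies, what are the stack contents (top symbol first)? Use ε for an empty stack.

(p, yzxzyyxxyxx, $) ⊢ (q, zxzyyxxyxx, X$) ⊢ (p, xzyyxxyxx, $) ⊢ (r, zyyxxyxx, W$) ⊢ (p, yyxxyxx, XW$) ⊢ (r, yxxyxx, XXW$) ⊢ (r, xxyxx, XXW$) ⊢ (r, xyxx, XXW$) ⊢ (r, yxx, XXW$) ⊢ (r, xx, XXW$) ⊢ (r, x, XXW$) ⊢ (r, ε, XXW$)
All input consumed in state r with stack XXW$.

XXW$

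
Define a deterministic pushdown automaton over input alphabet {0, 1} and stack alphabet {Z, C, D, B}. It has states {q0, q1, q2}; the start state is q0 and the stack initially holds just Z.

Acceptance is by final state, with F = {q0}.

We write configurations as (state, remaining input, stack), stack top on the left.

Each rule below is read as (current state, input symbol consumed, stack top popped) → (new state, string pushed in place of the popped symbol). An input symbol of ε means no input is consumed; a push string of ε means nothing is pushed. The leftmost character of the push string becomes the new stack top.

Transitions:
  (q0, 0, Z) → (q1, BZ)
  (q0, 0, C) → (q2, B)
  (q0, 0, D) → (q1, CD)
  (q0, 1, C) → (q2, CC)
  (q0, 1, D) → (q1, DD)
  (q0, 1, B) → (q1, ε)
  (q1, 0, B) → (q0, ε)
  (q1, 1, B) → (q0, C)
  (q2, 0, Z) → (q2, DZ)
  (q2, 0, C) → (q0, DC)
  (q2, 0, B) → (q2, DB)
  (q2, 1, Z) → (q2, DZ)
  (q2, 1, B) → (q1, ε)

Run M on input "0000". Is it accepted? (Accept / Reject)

(q0, 0000, Z)
  read 0, top Z: go to q1, push BZ → (q1, 000, BZ)
  read 0, top B: go to q0, push ε → (q0, 00, Z)
  read 0, top Z: go to q1, push BZ → (q1, 0, BZ)
  read 0, top B: go to q0, push ε → (q0, ε, Z)
All input consumed; state q0 ∈ F.

Accept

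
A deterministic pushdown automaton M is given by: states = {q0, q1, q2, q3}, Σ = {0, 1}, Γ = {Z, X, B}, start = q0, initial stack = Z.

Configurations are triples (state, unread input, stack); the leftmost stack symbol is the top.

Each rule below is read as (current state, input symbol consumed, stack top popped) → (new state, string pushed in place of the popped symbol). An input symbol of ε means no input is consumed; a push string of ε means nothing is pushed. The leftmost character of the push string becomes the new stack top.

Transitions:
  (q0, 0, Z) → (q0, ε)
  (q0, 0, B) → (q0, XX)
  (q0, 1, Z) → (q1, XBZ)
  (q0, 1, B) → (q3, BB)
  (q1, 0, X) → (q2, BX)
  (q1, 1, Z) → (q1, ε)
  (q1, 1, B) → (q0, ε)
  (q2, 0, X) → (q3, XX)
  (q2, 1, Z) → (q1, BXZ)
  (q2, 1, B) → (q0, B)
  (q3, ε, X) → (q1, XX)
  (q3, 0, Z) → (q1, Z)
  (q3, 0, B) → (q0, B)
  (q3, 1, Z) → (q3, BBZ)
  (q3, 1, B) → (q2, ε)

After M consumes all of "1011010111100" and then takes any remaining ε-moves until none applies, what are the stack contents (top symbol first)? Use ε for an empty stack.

XXBBBXBZ

(q0, 1011010111100, Z)
  read 1, top Z: go to q1, push XBZ → (q1, 011010111100, XBZ)
  read 0, top X: go to q2, push BX → (q2, 11010111100, BXBZ)
  read 1, top B: go to q0, push B → (q0, 1010111100, BXBZ)
  read 1, top B: go to q3, push BB → (q3, 010111100, BBXBZ)
  read 0, top B: go to q0, push B → (q0, 10111100, BBXBZ)
  read 1, top B: go to q3, push BB → (q3, 0111100, BBBXBZ)
  read 0, top B: go to q0, push B → (q0, 111100, BBBXBZ)
  read 1, top B: go to q3, push BB → (q3, 11100, BBBBXBZ)
  read 1, top B: go to q2, push ε → (q2, 1100, BBBXBZ)
  read 1, top B: go to q0, push B → (q0, 100, BBBXBZ)
  read 1, top B: go to q3, push BB → (q3, 00, BBBBXBZ)
  read 0, top B: go to q0, push B → (q0, 0, BBBBXBZ)
  read 0, top B: go to q0, push XX → (q0, ε, XXBBBXBZ)
All input consumed in state q0 with stack XXBBBXBZ.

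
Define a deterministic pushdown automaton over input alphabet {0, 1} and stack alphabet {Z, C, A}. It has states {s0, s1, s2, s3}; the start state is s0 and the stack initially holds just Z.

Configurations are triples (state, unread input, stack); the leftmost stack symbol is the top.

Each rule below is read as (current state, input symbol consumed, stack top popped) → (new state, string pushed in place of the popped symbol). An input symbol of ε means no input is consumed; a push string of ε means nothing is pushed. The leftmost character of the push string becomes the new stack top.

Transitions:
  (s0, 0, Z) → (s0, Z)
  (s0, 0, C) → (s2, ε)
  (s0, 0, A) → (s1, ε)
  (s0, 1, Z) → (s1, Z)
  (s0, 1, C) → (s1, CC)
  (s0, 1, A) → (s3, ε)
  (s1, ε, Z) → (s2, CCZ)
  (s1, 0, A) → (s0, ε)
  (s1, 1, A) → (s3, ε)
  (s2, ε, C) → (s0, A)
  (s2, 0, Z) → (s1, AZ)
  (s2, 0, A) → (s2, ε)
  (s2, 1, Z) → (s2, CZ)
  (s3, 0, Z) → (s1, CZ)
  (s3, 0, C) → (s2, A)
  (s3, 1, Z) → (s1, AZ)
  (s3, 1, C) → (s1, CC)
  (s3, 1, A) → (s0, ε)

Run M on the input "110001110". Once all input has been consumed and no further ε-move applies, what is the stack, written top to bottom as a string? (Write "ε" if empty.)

(s0, 110001110, Z)
  read 1, top Z: go to s1, push Z → (s1, 10001110, Z)
  ε-move, top Z: go to s2, push CCZ → (s2, 10001110, CCZ)
  ε-move, top C: go to s0, push A → (s0, 10001110, ACZ)
  read 1, top A: go to s3, push ε → (s3, 0001110, CZ)
  read 0, top C: go to s2, push A → (s2, 001110, AZ)
  read 0, top A: go to s2, push ε → (s2, 01110, Z)
  read 0, top Z: go to s1, push AZ → (s1, 1110, AZ)
  read 1, top A: go to s3, push ε → (s3, 110, Z)
  read 1, top Z: go to s1, push AZ → (s1, 10, AZ)
  read 1, top A: go to s3, push ε → (s3, 0, Z)
  read 0, top Z: go to s1, push CZ → (s1, ε, CZ)
All input consumed in state s1 with stack CZ.

CZ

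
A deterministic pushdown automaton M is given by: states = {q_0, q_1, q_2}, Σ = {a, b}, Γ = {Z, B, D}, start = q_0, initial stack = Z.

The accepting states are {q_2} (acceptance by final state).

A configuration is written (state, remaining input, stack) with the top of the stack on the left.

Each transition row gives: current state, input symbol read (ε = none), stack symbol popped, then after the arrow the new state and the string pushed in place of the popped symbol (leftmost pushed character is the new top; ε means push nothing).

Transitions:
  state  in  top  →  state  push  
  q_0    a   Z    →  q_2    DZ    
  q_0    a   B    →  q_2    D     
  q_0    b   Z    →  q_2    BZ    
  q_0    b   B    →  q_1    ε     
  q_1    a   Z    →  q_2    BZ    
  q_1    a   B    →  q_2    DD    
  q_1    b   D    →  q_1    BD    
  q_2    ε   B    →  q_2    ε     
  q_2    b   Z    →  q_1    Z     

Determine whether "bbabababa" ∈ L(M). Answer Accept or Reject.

Accept

(q_0, bbabababa, Z)
  read b, top Z: go to q_2, push BZ → (q_2, babababa, BZ)
  ε-move, top B: go to q_2, push ε → (q_2, babababa, Z)
  read b, top Z: go to q_1, push Z → (q_1, abababa, Z)
  read a, top Z: go to q_2, push BZ → (q_2, bababa, BZ)
  ε-move, top B: go to q_2, push ε → (q_2, bababa, Z)
  read b, top Z: go to q_1, push Z → (q_1, ababa, Z)
  read a, top Z: go to q_2, push BZ → (q_2, baba, BZ)
  ε-move, top B: go to q_2, push ε → (q_2, baba, Z)
  read b, top Z: go to q_1, push Z → (q_1, aba, Z)
  read a, top Z: go to q_2, push BZ → (q_2, ba, BZ)
  ε-move, top B: go to q_2, push ε → (q_2, ba, Z)
  read b, top Z: go to q_1, push Z → (q_1, a, Z)
  read a, top Z: go to q_2, push BZ → (q_2, ε, BZ)
All input consumed; state q_2 ∈ F.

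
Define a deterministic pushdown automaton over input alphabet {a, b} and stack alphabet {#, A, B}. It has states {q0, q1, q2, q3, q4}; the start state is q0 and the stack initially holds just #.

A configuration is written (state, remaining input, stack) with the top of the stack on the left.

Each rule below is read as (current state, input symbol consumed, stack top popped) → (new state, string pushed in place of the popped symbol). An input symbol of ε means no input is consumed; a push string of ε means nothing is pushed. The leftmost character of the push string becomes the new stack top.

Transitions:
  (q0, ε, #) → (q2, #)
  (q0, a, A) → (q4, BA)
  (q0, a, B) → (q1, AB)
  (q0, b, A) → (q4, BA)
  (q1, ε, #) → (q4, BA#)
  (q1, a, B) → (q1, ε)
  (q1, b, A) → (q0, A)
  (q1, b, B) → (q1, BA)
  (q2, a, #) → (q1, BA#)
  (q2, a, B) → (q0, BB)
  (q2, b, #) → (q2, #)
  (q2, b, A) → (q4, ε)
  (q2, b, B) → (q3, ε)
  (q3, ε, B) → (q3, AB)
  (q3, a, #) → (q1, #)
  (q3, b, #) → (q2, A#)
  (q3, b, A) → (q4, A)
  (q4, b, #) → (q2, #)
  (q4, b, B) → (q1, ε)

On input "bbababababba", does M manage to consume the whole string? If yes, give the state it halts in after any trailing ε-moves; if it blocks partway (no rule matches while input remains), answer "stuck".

stuck

(q0, bbababababba, #) ⊢ (q2, bbababababba, #) ⊢ (q2, bababababba, #) ⊢ (q2, ababababba, #) ⊢ (q1, babababba, BA#) ⊢ (q1, abababba, BAA#) ⊢ (q1, bababba, AA#) ⊢ (q0, ababba, AA#) ⊢ (q4, babba, BAA#) ⊢ (q1, abba, AA#)
No transition for (q1, a, top A); M blocks with input abba remaining.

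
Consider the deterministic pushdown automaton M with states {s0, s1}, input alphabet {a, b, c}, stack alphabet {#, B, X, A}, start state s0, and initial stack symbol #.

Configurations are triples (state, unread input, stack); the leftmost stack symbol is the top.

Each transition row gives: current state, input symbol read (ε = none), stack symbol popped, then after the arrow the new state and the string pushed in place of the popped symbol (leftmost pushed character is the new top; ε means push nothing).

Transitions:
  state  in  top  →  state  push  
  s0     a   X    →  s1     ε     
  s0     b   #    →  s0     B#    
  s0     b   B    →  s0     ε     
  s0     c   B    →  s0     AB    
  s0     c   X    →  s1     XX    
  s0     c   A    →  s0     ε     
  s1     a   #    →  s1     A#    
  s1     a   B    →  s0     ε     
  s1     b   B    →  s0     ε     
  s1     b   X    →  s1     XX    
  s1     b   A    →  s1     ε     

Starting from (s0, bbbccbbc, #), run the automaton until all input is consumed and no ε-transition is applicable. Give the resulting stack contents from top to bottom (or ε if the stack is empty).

(s0, bbbccbbc, #) ⊢ (s0, bbccbbc, B#) ⊢ (s0, bccbbc, #) ⊢ (s0, ccbbc, B#) ⊢ (s0, cbbc, AB#) ⊢ (s0, bbc, B#) ⊢ (s0, bc, #) ⊢ (s0, c, B#) ⊢ (s0, ε, AB#)
All input consumed in state s0 with stack AB#.

AB#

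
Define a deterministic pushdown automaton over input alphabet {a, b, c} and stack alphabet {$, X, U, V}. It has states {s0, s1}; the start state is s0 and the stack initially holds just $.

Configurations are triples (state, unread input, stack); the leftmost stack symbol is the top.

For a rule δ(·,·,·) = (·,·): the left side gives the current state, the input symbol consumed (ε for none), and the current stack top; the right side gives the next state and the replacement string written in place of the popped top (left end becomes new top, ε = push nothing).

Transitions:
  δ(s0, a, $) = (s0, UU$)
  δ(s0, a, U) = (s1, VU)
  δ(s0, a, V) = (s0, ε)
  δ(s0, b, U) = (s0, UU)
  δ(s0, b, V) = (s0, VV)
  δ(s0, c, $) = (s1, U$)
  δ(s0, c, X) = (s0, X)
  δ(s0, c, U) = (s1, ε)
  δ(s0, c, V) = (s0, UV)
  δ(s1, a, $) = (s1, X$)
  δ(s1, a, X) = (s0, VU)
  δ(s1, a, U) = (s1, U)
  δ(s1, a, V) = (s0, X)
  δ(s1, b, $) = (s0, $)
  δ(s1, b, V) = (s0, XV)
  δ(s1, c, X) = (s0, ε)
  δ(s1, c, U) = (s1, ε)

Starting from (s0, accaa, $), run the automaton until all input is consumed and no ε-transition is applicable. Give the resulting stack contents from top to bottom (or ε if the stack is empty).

(s0, accaa, $)
  read a, top $: go to s0, push UU$ → (s0, ccaa, UU$)
  read c, top U: go to s1, push ε → (s1, caa, U$)
  read c, top U: go to s1, push ε → (s1, aa, $)
  read a, top $: go to s1, push X$ → (s1, a, X$)
  read a, top X: go to s0, push VU → (s0, ε, VU$)
All input consumed in state s0 with stack VU$.

VU$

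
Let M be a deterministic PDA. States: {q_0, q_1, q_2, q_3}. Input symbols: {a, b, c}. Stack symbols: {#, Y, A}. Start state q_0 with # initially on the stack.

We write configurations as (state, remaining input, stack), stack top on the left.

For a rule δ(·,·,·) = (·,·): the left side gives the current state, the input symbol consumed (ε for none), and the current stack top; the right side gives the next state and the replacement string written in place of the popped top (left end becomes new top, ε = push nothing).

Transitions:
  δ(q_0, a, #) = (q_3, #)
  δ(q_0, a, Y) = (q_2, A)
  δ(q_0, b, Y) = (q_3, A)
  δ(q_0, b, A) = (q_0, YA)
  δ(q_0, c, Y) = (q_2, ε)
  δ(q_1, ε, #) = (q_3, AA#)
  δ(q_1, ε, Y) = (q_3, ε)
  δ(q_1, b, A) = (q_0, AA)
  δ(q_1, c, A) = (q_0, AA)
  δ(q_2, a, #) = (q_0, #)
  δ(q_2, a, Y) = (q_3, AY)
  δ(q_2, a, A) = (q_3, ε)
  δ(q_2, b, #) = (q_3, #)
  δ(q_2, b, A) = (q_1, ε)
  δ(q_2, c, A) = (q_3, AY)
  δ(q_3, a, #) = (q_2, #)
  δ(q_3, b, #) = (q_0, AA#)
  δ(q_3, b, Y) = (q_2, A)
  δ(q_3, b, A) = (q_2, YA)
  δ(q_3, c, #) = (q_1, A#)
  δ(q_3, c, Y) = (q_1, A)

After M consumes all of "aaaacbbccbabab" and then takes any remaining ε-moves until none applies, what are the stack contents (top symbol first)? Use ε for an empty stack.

(q_0, aaaacbbccbabab, #)
  read a, top #: go to q_3, push # → (q_3, aaacbbccbabab, #)
  read a, top #: go to q_2, push # → (q_2, aacbbccbabab, #)
  read a, top #: go to q_0, push # → (q_0, acbbccbabab, #)
  read a, top #: go to q_3, push # → (q_3, cbbccbabab, #)
  read c, top #: go to q_1, push A# → (q_1, bbccbabab, A#)
  read b, top A: go to q_0, push AA → (q_0, bccbabab, AA#)
  read b, top A: go to q_0, push YA → (q_0, ccbabab, YAA#)
  read c, top Y: go to q_2, push ε → (q_2, cbabab, AA#)
  read c, top A: go to q_3, push AY → (q_3, babab, AYA#)
  read b, top A: go to q_2, push YA → (q_2, abab, YAYA#)
  read a, top Y: go to q_3, push AY → (q_3, bab, AYAYA#)
  read b, top A: go to q_2, push YA → (q_2, ab, YAYAYA#)
  read a, top Y: go to q_3, push AY → (q_3, b, AYAYAYA#)
  read b, top A: go to q_2, push YA → (q_2, ε, YAYAYAYA#)
All input consumed in state q_2 with stack YAYAYAYA#.

YAYAYAYA#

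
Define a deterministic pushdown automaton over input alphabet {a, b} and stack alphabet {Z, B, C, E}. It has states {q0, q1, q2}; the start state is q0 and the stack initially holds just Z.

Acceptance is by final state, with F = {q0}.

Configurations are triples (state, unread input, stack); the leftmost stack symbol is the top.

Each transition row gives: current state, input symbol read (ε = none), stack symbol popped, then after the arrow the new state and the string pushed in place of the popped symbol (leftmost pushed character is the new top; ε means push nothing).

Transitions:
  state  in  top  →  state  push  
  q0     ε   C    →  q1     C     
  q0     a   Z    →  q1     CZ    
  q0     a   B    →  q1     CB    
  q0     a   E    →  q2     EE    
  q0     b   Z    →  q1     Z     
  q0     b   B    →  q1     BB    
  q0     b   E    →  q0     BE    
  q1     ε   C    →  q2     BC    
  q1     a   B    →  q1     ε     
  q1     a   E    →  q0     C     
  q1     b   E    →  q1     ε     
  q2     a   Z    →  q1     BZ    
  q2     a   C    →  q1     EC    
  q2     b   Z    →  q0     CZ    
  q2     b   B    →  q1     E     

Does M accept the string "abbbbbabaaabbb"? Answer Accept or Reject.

Reject

(q0, abbbbbabaaabbb, Z)
  read a, top Z: go to q1, push CZ → (q1, bbbbbabaaabbb, CZ)
  ε-move, top C: go to q2, push BC → (q2, bbbbbabaaabbb, BCZ)
  read b, top B: go to q1, push E → (q1, bbbbabaaabbb, ECZ)
  read b, top E: go to q1, push ε → (q1, bbbabaaabbb, CZ)
  ε-move, top C: go to q2, push BC → (q2, bbbabaaabbb, BCZ)
  read b, top B: go to q1, push E → (q1, bbabaaabbb, ECZ)
  read b, top E: go to q1, push ε → (q1, babaaabbb, CZ)
  ε-move, top C: go to q2, push BC → (q2, babaaabbb, BCZ)
  read b, top B: go to q1, push E → (q1, abaaabbb, ECZ)
  read a, top E: go to q0, push C → (q0, baaabbb, CCZ)
  ε-move, top C: go to q1, push C → (q1, baaabbb, CCZ)
  ε-move, top C: go to q2, push BC → (q2, baaabbb, BCCZ)
  read b, top B: go to q1, push E → (q1, aaabbb, ECCZ)
  read a, top E: go to q0, push C → (q0, aabbb, CCCZ)
  ε-move, top C: go to q1, push C → (q1, aabbb, CCCZ)
  ε-move, top C: go to q2, push BC → (q2, aabbb, BCCCZ)
No transition applies at (q2, aabbb, BCCCZ); input not fully consumed.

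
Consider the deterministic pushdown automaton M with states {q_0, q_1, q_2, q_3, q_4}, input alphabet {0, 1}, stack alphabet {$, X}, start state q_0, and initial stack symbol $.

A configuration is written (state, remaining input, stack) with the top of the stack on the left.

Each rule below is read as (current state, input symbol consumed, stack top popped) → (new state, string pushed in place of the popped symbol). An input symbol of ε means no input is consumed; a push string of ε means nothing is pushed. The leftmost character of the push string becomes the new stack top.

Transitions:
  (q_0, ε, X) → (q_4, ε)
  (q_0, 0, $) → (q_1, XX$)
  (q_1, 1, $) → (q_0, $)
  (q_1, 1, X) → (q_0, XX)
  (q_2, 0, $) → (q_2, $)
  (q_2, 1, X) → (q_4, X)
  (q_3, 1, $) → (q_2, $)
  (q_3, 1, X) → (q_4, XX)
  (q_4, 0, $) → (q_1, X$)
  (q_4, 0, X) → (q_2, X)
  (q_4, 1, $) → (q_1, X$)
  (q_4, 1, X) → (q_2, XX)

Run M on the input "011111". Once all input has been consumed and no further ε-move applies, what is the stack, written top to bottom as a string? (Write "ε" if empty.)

XXXX$

(q_0, 011111, $) ⊢ (q_1, 11111, XX$) ⊢ (q_0, 1111, XXX$) ⊢ (q_4, 1111, XX$) ⊢ (q_2, 111, XXX$) ⊢ (q_4, 11, XXX$) ⊢ (q_2, 1, XXXX$) ⊢ (q_4, ε, XXXX$)
All input consumed in state q_4 with stack XXXX$.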